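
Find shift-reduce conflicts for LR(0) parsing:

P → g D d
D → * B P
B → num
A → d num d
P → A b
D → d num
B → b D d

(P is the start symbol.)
A shift-reduce conflict occurs when an LR(0) state has both:
  - a complete (reduce) item [A → α .] (dot at the end), and
  - a shift item [B → β . c γ] (dot before a terminal).

Augment with P' → P and build the canonical LR(0) collection (I0 = CLOSURE({[P' → . P]}), then GOTO on every symbol after a dot until no new states appear). It has 19 states:
  I0: { [A → . d num d], [P → . A b], [P → . g D d], [P' → . P] }  — shift
  I1: { [P → A . b] }  — shift
  I2: { [P' → P .] }  — accept
  I3: { [A → d . num d] }  — shift
  I4: { [D → . * B P], [D → . d num], [P → g . D d] }  — shift
  I5: { [B → . b D d], [B → . num], [D → * . B P] }  — shift
  I6: { [P → g D . d] }  — shift
  I7: { [D → d . num] }  — shift
  I8: { [D → d num .] }  — reduce
  I9: { [P → g D d .] }  — reduce
  I10: { [A → . d num d], [D → * B . P], [P → . A b], [P → . g D d] }  — shift
  I11: { [B → b . D d], [D → . * B P], [D → . d num] }  — shift
  I12: { [B → num .] }  — reduce
  I13: { [B → b D . d] }  — shift
  I14: { [B → b D d .] }  — reduce
  I15: { [D → * B P .] }  — reduce
  I16: { [A → d num . d] }  — shift
  I17: { [A → d num d .] }  — reduce
  I18: { [P → A b .] }  — reduce

No state contains both a complete item and a shift item.

Answer: No shift-reduce conflicts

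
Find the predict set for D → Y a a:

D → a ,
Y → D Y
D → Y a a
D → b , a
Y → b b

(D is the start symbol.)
PREDICT(D → Y a a) = (FIRST(RHS) \ {ε}) ∪ (FOLLOW(D) if ε ∈ FIRST(RHS), i.e. RHS ⇒* ε)
FIRST(Y) = { 'a', 'b' }
FIRST(Y a a) = { 'a', 'b' }
ε ∉ FIRST(Y a a), so FOLLOW(D) is not added.
PREDICT(D → Y a a) = { 'a', 'b' }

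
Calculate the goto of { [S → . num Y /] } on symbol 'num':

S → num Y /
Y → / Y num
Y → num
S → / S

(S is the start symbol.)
{ [S → num . Y /], [Y → . / Y num], [Y → . num] }

GOTO(I, 'num') = CLOSURE({ [A → αX.β] : [A → α.Xβ] ∈ I, X = 'num' })

Items with dot before 'num', with the dot advanced:
  [S → . num Y /] → [S → num . Y /]
Closure of the advanced items:
  [S → num . Y /] has the dot before Y: add [Y → . / Y num], [Y → . num]

GOTO = { [S → num . Y /], [Y → . / Y num], [Y → . num] }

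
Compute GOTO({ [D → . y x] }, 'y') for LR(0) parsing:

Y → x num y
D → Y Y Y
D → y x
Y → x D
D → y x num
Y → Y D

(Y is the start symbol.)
GOTO(I, 'y') = CLOSURE({ [A → αX.β] : [A → α.Xβ] ∈ I, X = 'y' })

Items with dot before 'y', with the dot advanced:
  [D → . y x] → [D → y . x]
Closure adds nothing (no advanced item has the dot before a non-terminal).

GOTO = { [D → y . x] }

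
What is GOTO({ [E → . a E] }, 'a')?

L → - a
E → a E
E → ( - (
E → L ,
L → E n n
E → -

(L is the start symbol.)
{ [E → . ( - (], [E → . -], [E → . L ,], [E → . a E], [E → a . E], [L → . - a], [L → . E n n] }

GOTO(I, 'a') = CLOSURE({ [A → αX.β] : [A → α.Xβ] ∈ I, X = 'a' })

Items with dot before 'a', with the dot advanced:
  [E → . a E] → [E → a . E]
Closure of the advanced items:
  [E → a . E] has the dot before E: add [E → . a E], [E → . ( - (], [E → . L ,], [E → . -]
  [E → . L ,] has the dot before L: add [L → . - a], [L → . E n n]

GOTO = { [E → . ( - (], [E → . -], [E → . L ,], [E → . a E], [E → a . E], [L → . - a], [L → . E n n] }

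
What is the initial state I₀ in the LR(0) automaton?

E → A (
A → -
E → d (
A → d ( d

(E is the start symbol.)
First, augment the grammar with E' → E
I₀ = CLOSURE({ [E' → . E] }):
  [E' → . E] has the dot before E: add [E → . A (], [E → . d (]
  [E → . A (] has the dot before A: add [A → . -], [A → . d ( d]
No further items can be added.

I₀ = { [A → . -], [A → . d ( d], [E → . A (], [E → . d (], [E' → . E] }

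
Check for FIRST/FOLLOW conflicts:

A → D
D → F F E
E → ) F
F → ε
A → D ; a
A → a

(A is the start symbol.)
No FIRST/FOLLOW conflicts.

A FIRST/FOLLOW conflict occurs when a non-terminal N has a nullable alternative N → β (β ⇒* ε) and another alternative N → α with FIRST(α) ∩ FOLLOW(N) ≠ ∅: on such a lookahead the parser cannot decide between expanding α and letting N vanish via β.

Nullable non-terminals: F.
F has a nullable alternative but only one production, so nothing to check.

A, D, E have no nullable alternative, so no FIRST/FOLLOW check is needed there.

No FIRST/FOLLOW conflicts found.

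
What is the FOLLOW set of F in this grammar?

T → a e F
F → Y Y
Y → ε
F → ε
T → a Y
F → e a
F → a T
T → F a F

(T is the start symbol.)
To compute FOLLOW(F), find every occurrence of F on a right-hand side N → α F β: add FIRST(β) \ {ε}, and if β is empty or nullable also add FOLLOW(N). Iterate to a fixed point.

In T → a e F: F is at the end, add FOLLOW(T)
In T → F a F: F is followed by a F, add FIRST(a F) \ {ε} = { 'a' }
In T → F a F: F is at the end, add FOLLOW(T)

The FOLLOW sets referred to above (computed the same way, to a fixed point):
  FOLLOW(T) = { $, 'a' }

Taking the union: FOLLOW(F) = { $, 'a' }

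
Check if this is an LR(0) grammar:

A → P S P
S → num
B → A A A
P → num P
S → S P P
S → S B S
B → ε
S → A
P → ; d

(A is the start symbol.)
No. Shift-reduce conflict between [B → .] and [P → . ; d]

A grammar is LR(0) if no state in the canonical LR(0) collection has:
  - both a shift item (dot before a terminal) and a complete item (shift-reduce conflict), or
  - two or more complete items (reduce-reduce conflict; the accept item [A' → A .] counts as a complete item here).

Augment with A' → A and build the canonical LR(0) collection (I0 = CLOSURE({[A' → . A]}), then GOTO on every symbol after a dot until no new states appear). It has 18 states:
  I0: { [A → . P S P], [A' → . A], [P → . ; d], [P → . num P] }  — shift
  I1: { [P → ; . d] }  — shift
  I2: { [A' → A .] }  — accept
  I3: { [A → . P S P], [A → P . S P], [P → . ; d], [P → . num P], [S → . A], [S → . S B S], [S → . S P P], [S → . num] }  — shift
  I4: { [P → . ; d], [P → . num P], [P → num . P] }  — shift
  I5: { [P → num P .] }  — reduce
  I6: { [S → A .] }  — reduce
  I7: { [A → . P S P], [A → P S . P], [B → . A A A], [B → .], [P → . ; d], [P → . num P], [S → S . B S], [S → S . P P] }  — shift, reduce
  I8: { [P → . ; d], [P → . num P], [P → num . P], [S → num .] }  — shift, reduce
  I9: { [A → . P S P], [B → A . A A], [P → . ; d], [P → . num P] }  — shift
  I10: { [A → . P S P], [P → . ; d], [P → . num P], [S → . A], [S → . S B S], [S → . S P P], [S → . num], [S → S B . S] }  — shift
  I11: { [A → . P S P], [A → P . S P], [A → P S P .], [P → . ; d], [P → . num P], [S → . A], [S → . S B S], [S → . S P P], [S → . num], [S → S P . P] }  — shift, reduce
  I12: { [A → . P S P], [A → P . S P], [P → . ; d], [P → . num P], [S → . A], [S → . S B S], [S → . S P P], [S → . num], [S → S P P .] }  — shift, reduce
  I13: { [A → . P S P], [B → . A A A], [B → .], [P → . ; d], [P → . num P], [S → S . B S], [S → S . P P], [S → S B S .] }  — shift, 2 reduces
  I14: { [A → . P S P], [A → P . S P], [P → . ; d], [P → . num P], [S → . A], [S → . S B S], [S → . S P P], [S → . num], [S → S P . P] }  — shift
  I15: { [A → . P S P], [B → A A . A], [P → . ; d], [P → . num P] }  — shift
  I16: { [B → A A A .] }  — reduce
  I17: { [P → ; d .] }  — reduce

Conflict in state I7:
  Shift-reduce conflict between [B → .] and [P → . ; d]
So the grammar is NOT LR(0).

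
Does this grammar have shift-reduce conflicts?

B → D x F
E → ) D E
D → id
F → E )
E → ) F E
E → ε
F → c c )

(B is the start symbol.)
A shift-reduce conflict occurs when an LR(0) state has both:
  - a complete (reduce) item [A → α .] (dot at the end), and
  - a shift item [B → β . c γ] (dot before a terminal).

Augment with B' → B and build the canonical LR(0) collection (I0 = CLOSURE({[B' → . B]}), then GOTO on every symbol after a dot until no new states appear). It has 16 states:
  I0: { [B → . D x F], [B' → . B], [D → . id] }  — shift
  I1: { [B' → B .] }  — accept
  I2: { [B → D . x F] }  — shift
  I3: { [D → id .] }  — reduce
  I4: { [B → D x . F], [E → . ) D E], [E → . ) F E], [E → .], [F → . E )], [F → . c c )] }  — shift, reduce
  I5: { [D → . id], [E → ) . D E], [E → ) . F E], [E → . ) D E], [E → . ) F E], [E → .], [F → . E )], [F → . c c )] }  — shift, reduce
  I6: { [F → E . )] }  — shift
  I7: { [B → D x F .] }  — reduce
  I8: { [F → c . c )] }  — shift
  I9: { [F → c c . )] }  — shift
  I10: { [F → c c ) .] }  — reduce
  I11: { [F → E ) .] }  — reduce
  I12: { [E → ) D . E], [E → . ) D E], [E → . ) F E], [E → .] }  — shift, reduce
  I13: { [E → ) F . E], [E → . ) D E], [E → . ) F E], [E → .] }  — shift, reduce
  I14: { [E → ) F E .] }  — reduce
  I15: { [E → ) D E .] }  — reduce

I4 contains reduce item [E → .] and shift items [E → . ) D E], [E → . ) F E], [F → . c c )] — shift-reduce conflict.
I5 contains reduce item [E → .] and shift items [D → . id], [E → . ) D E], [E → . ) F E], [F → . c c )] — shift-reduce conflict.
I12 contains reduce item [E → .] and shift items [E → . ) D E], [E → . ) F E] — shift-reduce conflict.
I13 contains reduce item [E → .] and shift items [E → . ) D E], [E → . ) F E] — shift-reduce conflict.

Answer: Yes — I4: [E → .] vs [E → . ) D E]; I5: [E → .] vs [D → . id]; I12: [E → .] vs [E → . ) D E]; I13: [E → .] vs [E → . ) D E]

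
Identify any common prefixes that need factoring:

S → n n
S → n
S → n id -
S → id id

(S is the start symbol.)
Left-factoring is needed when two productions for the same non-terminal
share a common prefix on the right-hand side.

Productions for S:
  S → n n
  S → n
  S → n id -
  S → id id

Found common prefix 'n' in productions for S

Answer: Yes, S has productions with common prefix 'n'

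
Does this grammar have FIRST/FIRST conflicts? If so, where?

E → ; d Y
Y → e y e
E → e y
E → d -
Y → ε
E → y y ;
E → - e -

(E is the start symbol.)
A FIRST/FIRST conflict occurs when two productions N → α and N → β for the same non-terminal have FIRST(α) ∩ FIRST(β) ≠ ∅ (with ε ∈ FIRST of a nullable right-hand side, so two nullable alternatives also conflict).

Productions for E:
  E → ; d Y: FIRST = { ';' }
  E → e y: FIRST = { 'e' }
  E → d -: FIRST = { 'd' }
  E → y y ;: FIRST = { 'y' }
  E → - e -: FIRST = { '-' }
Productions for Y:
  Y → e y e: FIRST = { 'e' }
  Y → ε: FIRST = { ε }

All alternatives of each non-terminal have pairwise disjoint FIRST sets.

Answer: No FIRST/FIRST conflicts.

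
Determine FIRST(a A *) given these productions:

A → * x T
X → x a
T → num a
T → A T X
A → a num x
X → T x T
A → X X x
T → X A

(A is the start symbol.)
To compute FIRST(a A *), process the symbols left to right:
Symbol a is a terminal. Add 'a' and stop.
FIRST(a A *) = { 'a' }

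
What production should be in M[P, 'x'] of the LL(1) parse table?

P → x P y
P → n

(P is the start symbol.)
P → x P y

To find M[P, 'x'], we find productions for P where 'x' is in the predict set (PREDICT(N → α) = (FIRST(α) \ {ε}) ∪ (FOLLOW(N) if α ⇒* ε)).

P → x P y: PREDICT = { 'x' }
  'x' is in predict set, so this production goes in M[P, 'x']
P → n: PREDICT = { 'n' }

M[P, 'x'] = P → x P y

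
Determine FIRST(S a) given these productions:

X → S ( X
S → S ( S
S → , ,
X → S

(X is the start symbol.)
FIRST sets of the non-terminals involved (from the grammar, by fixed-point iteration):
  FIRST(S) = { ',' }

To compute FIRST(S a), process the symbols left to right:
Symbol S is a non-terminal. Add FIRST(S) \ {ε} = { ',' }
S is not nullable (ε ∉ FIRST(S)), so stop here.
FIRST(S a) = { ',' }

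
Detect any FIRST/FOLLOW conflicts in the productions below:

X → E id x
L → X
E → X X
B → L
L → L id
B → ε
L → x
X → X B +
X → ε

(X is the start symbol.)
Yes. X → E id x with FOLLOW(X) on { '+', 'id', 'x' }; X → X B '+' with FOLLOW(X) on { '+', 'id', 'x' }; L → L id with FOLLOW(L) on { '+', 'id' }; B → L with FOLLOW(B) on { '+' }

A FIRST/FOLLOW conflict occurs when a non-terminal N has a nullable alternative N → β (β ⇒* ε) and another alternative N → α with FIRST(α) ∩ FOLLOW(N) ≠ ∅: on such a lookahead the parser cannot decide between expanding α and letting N vanish via β.

Nullable non-terminals: B, E, L, X.
FIRST sets used below: FIRST(L) = { '+', 'id', 'x', ε }, FIRST(X) = { '+', 'id', 'x', ε }, FIRST(E) = { '+', 'id', 'x', ε }, FIRST(B) = { '+', 'id', 'x', ε }

B: nullable alternative(s) B → L, B → ε; FOLLOW(B) = { '+' }
  B → L: FIRST \ {ε} = { '+', 'id', 'x' } — overlaps FOLLOW(B) on { '+' }: CONFLICT
  B → ε: FIRST \ {ε} = { } — disjoint from FOLLOW(B)
E has a nullable alternative but only one production, so nothing to check.

L: nullable alternative(s) L → X; FOLLOW(L) = { '+', 'id' }
  L → X: FIRST \ {ε} = { '+', 'id', 'x' } — this is the only nullable alternative, skip
  L → L id: FIRST \ {ε} = { '+', 'id', 'x' } — overlaps FOLLOW(L) on { '+', 'id' }: CONFLICT
  L → x: FIRST \ {ε} = { 'x' } — disjoint from FOLLOW(L)

X: nullable alternative(s) X → ε; FOLLOW(X) = { $, '+', 'id', 'x' }
  X → E id x: FIRST \ {ε} = { '+', 'id', 'x' } — overlaps FOLLOW(X) on { '+', 'id', 'x' }: CONFLICT
  X → X B +: FIRST \ {ε} = { '+', 'id', 'x' } — overlaps FOLLOW(X) on { '+', 'id', 'x' }: CONFLICT
  X → ε: FIRST \ {ε} = { } — this is the only nullable alternative, skip

So the grammar has 4 FIRST/FOLLOW conflicts (marked CONFLICT above).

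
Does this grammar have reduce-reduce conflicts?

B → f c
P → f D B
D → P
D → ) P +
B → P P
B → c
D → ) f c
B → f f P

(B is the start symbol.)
A reduce-reduce conflict occurs when an LR(0) state has two complete items [A → α .] and [B → β .] — both call for a reduction, and with no lookahead the parser cannot choose between them.

Augment with B' → B and build the canonical LR(0) collection (I0 = CLOSURE({[B' → . B]}), then GOTO on every symbol after a dot until no new states appear). It has 18 states:
  I0: { [B → . P P], [B → . c], [B → . f c], [B → . f f P], [B' → . B], [P → . f D B] }  — shift
  I1: { [B' → B .] }  — accept
  I2: { [B → P . P], [P → . f D B] }  — shift
  I3: { [B → c .] }  — reduce
  I4: { [B → f . c], [B → f . f P], [D → . ) P +], [D → . ) f c], [D → . P], [P → . f D B], [P → f . D B] }  — shift
  I5: { [D → ) . P +], [D → ) . f c], [P → . f D B] }  — shift
  I6: { [B → . P P], [B → . c], [B → . f c], [B → . f f P], [P → . f D B], [P → f D . B] }  — shift
  I7: { [D → P .] }  — reduce
  I8: { [B → f c .] }  — reduce
  I9: { [B → f f . P], [D → . ) P +], [D → . ) f c], [D → . P], [P → . f D B], [P → f . D B] }  — shift
  I10: { [B → f f P .], [D → P .] }  — 2 reduces
  I11: { [D → . ) P +], [D → . ) f c], [D → . P], [P → . f D B], [P → f . D B] }  — shift
  I12: { [P → f D B .] }  — reduce
  I13: { [D → ) P . +] }  — shift
  I14: { [D → ) f . c], [D → . ) P +], [D → . ) f c], [D → . P], [P → . f D B], [P → f . D B] }  — shift
  I15: { [D → ) f c .] }  — reduce
  I16: { [D → ) P + .] }  — reduce
  I17: { [B → P P .] }  — reduce

I10 contains complete items [B → f f P .], [D → P .] — reduce-reduce conflict.

Answer: Yes — I10: [B → f f P .] vs [D → P .]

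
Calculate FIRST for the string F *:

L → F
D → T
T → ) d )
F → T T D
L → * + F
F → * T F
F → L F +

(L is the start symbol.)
{ ')', '*' }

FIRST sets of the non-terminals involved (from the grammar, by fixed-point iteration):
  FIRST(F) = { ')', '*' }

To compute FIRST(F *), process the symbols left to right:
Symbol F is a non-terminal. Add FIRST(F) \ {ε} = { ')', '*' }
F is not nullable (ε ∉ FIRST(F)), so stop here.
FIRST(F *) = { ')', '*' }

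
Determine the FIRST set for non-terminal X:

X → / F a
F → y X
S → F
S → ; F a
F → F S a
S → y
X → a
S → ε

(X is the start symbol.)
From X → / F a:
  - '/' is a terminal: add '/' and stop
From X → a:
  - a is a terminal: add 'a' and stop

Collecting: FIRST(X) = { '/', 'a' }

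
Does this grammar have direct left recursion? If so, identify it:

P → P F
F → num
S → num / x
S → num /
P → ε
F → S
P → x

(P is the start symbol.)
Direct left recursion occurs when N → N α for some non-terminal N (the right-hand side begins with the left-hand side itself).

P → P F: LEFT RECURSIVE (starts with P)
F → num: starts with num
S → num / x: starts with num
S → num /: starts with num
P → ε: starts with ε
F → S: starts with S
P → x: starts with x

The grammar has direct left recursion on: P.

Answer: Yes, P is left-recursive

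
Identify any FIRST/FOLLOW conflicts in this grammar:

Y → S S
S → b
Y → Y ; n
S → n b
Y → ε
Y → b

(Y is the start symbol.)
Yes. Y → Y ';' n with FOLLOW(Y) on { ';' }

Nullable non-terminals: Y.
FIRST sets used below: FIRST(S) = { 'b', 'n' }, FIRST(Y) = { ';', 'b', 'n', ε }

Y: nullable alternative(s) Y → ε; FOLLOW(Y) = { $, ';' }
  Y → S S: FIRST \ {ε} = { 'b', 'n' } — disjoint from FOLLOW(Y)
  Y → Y ; n: FIRST \ {ε} = { ';', 'b', 'n' } — overlaps FOLLOW(Y) on { ';' }: CONFLICT
  Y → ε: FIRST \ {ε} = { } — this is the only nullable alternative, skip
  Y → b: FIRST \ {ε} = { 'b' } — disjoint from FOLLOW(Y)

S has no nullable alternative, so no FIRST/FOLLOW check is needed there.

So the grammar has 1 FIRST/FOLLOW conflict (marked CONFLICT above).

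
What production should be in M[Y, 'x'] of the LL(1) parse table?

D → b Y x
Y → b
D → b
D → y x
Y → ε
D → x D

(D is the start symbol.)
Y → ε

To find M[Y, 'x'], we find productions for Y where 'x' is in the predict set (PREDICT(N → α) = (FIRST(α) \ {ε}) ∪ (FOLLOW(N) if α ⇒* ε)).

Relevant sets:
  FOLLOW(Y) = { 'x' }

Y → b: PREDICT = { 'b' }
Y → ε: PREDICT = { 'x' }
  'x' is in predict set, so this production goes in M[Y, 'x']

M[Y, 'x'] = Y → ε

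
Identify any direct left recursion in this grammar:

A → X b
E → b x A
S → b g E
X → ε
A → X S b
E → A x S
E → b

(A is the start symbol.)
Direct left recursion occurs when N → N α for some non-terminal N (the right-hand side begins with the left-hand side itself).

A → X b: starts with X
E → b x A: starts with b
S → b g E: starts with b
X → ε: starts with ε
A → X S b: starts with X
E → A x S: starts with A
E → b: starts with b

No direct left recursion found.

Answer: No direct left recursion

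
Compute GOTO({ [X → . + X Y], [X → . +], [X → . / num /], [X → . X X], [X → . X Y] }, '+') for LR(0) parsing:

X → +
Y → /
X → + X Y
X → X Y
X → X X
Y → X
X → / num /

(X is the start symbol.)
{ [X → + . X Y], [X → + .], [X → . + X Y], [X → . +], [X → . / num /], [X → . X X], [X → . X Y] }

GOTO(I, '+') = CLOSURE({ [A → αX.β] : [A → α.Xβ] ∈ I, X = '+' })

Items with dot before '+', with the dot advanced:
  [X → . +] → [X → + .]
  [X → . + X Y] → [X → + . X Y]
Closure of the advanced items:
  [X → + . X Y] has the dot before X: add [X → . +], [X → . + X Y], [X → . X Y], [X → . X X], [X → . / num /]

GOTO = { [X → + . X Y], [X → + .], [X → . + X Y], [X → . +], [X → . / num /], [X → . X X], [X → . X Y] }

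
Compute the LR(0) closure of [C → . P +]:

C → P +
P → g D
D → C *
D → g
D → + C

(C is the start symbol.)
{ [C → . P +], [P → . g D] }

To compute CLOSURE, for each item [A → α.Bβ] where B is a non-terminal, add [B → .γ] for all productions B → γ; repeat for the newly added items until nothing changes.

Start with: [C → . P +]
  [C → . P +] has the dot before P: add [P → . g D]
No further items can be added.

CLOSURE = { [C → . P +], [P → . g D] }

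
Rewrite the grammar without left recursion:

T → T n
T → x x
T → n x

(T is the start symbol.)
T is directly left-recursive. The standard transformation for
  A → A α₁ | ... | A α_m | β₁ | ... | β_n
is
  A  → β₁ A' | ... | β_n A'
  A' → α₁ A' | ... | α_m A' | ε

T → x x becomes T → x x T'
T → n x becomes T → n x T'
T → T n becomes T' → n T'
Add T' → ε

Resulting grammar:
T → x x T'
T → n x T'
T' → n T'
T' → ε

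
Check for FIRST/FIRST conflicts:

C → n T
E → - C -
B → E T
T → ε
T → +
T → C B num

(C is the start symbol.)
A FIRST/FIRST conflict occurs when two productions N → α and N → β for the same non-terminal have FIRST(α) ∩ FIRST(β) ≠ ∅ (with ε ∈ FIRST of a nullable right-hand side, so two nullable alternatives also conflict).

FIRST sets of the non-terminals at (or reachable through a nullable prefix from) the front of some alternative:
  FIRST(C) = { 'n' }

Productions for T:
  T → ε: FIRST = { ε }
  T → +: FIRST = { '+' }
  T → C B num: FIRST = { 'n' }
C, E, B have only one production, so no FIRST/FIRST conflict is possible there.

All alternatives of each non-terminal have pairwise disjoint FIRST sets.

Answer: No FIRST/FIRST conflicts.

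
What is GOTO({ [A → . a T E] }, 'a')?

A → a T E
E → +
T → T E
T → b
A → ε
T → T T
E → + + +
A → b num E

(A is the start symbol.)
{ [A → a . T E], [T → . T E], [T → . T T], [T → . b] }

GOTO(I, 'a') = CLOSURE({ [A → αX.β] : [A → α.Xβ] ∈ I, X = 'a' })

Items with dot before 'a', with the dot advanced:
  [A → . a T E] → [A → a . T E]
Closure of the advanced items:
  [A → a . T E] has the dot before T: add [T → . T E], [T → . b], [T → . T T]

GOTO = { [A → a . T E], [T → . T E], [T → . T T], [T → . b] }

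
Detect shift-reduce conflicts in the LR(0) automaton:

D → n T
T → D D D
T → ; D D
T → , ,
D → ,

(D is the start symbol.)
A shift-reduce conflict occurs when an LR(0) state has both:
  - a complete (reduce) item [A → α .] (dot at the end), and
  - a shift item [B → β . c γ] (dot before a terminal).

Augment with D' → D and build the canonical LR(0) collection (I0 = CLOSURE({[D' → . D]}), then GOTO on every symbol after a dot until no new states appear). It has 13 states:
  I0: { [D → . ,], [D → . n T], [D' → . D] }  — shift
  I1: { [D → , .] }  — reduce
  I2: { [D' → D .] }  — accept
  I3: { [D → . ,], [D → . n T], [D → n . T], [T → . , ,], [T → . ; D D], [T → . D D D] }  — shift
  I4: { [D → , .], [T → , . ,] }  — shift, reduce
  I5: { [D → . ,], [D → . n T], [T → ; . D D] }  — shift
  I6: { [D → . ,], [D → . n T], [T → D . D D] }  — shift
  I7: { [D → n T .] }  — reduce
  I8: { [D → . ,], [D → . n T], [T → D D . D] }  — shift
  I9: { [T → D D D .] }  — reduce
  I10: { [D → . ,], [D → . n T], [T → ; D . D] }  — shift
  I11: { [T → ; D D .] }  — reduce
  I12: { [T → , , .] }  — reduce

I4 contains reduce item [D → , .] and shift item [T → , . ,] — shift-reduce conflict.

Answer: Yes — I4: [D → , .] vs [T → , . ,]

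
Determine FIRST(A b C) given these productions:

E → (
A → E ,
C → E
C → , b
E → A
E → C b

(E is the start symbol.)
{ '(', ',' }

FIRST sets of the non-terminals involved (from the grammar, by fixed-point iteration):
  FIRST(A) = { '(', ',' }

To compute FIRST(A b C), process the symbols left to right:
Symbol A is a non-terminal. Add FIRST(A) \ {ε} = { '(', ',' }
A is not nullable (ε ∉ FIRST(A)), so stop here.
FIRST(A b C) = { '(', ',' }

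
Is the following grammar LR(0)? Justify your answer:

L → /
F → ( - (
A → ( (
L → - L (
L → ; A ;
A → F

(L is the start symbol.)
Augment with L' → L and build the canonical LR(0) collection (I0 = CLOSURE({[L' → . L]}), then GOTO on every symbol after a dot until no new states appear). It has 14 states:
  I0: { [L → . - L (], [L → . /], [L → . ; A ;], [L' → . L] }  — shift
  I1: { [L → - . L (], [L → . - L (], [L → . /], [L → . ; A ;] }  — shift
  I2: { [L → / .] }  — reduce
  I3: { [A → . ( (], [A → . F], [F → . ( - (], [L → ; . A ;] }  — shift
  I4: { [L' → L .] }  — accept
  I5: { [A → ( . (], [F → ( . - (] }  — shift
  I6: { [L → ; A . ;] }  — shift
  I7: { [A → F .] }  — reduce
  I8: { [L → ; A ; .] }  — reduce
  I9: { [A → ( ( .] }  — reduce
  I10: { [F → ( - . (] }  — shift
  I11: { [F → ( - ( .] }  — reduce
  I12: { [L → - L . (] }  — shift
  I13: { [L → - L ( .] }  — reduce

Every state is either a pure shift/goto state or contains exactly one complete item and nothing to shift — no conflicts. The grammar is LR(0).

Answer: Yes, the grammar is LR(0)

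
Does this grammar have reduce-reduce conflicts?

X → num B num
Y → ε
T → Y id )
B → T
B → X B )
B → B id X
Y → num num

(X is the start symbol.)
A reduce-reduce conflict occurs when an LR(0) state has two complete items [A → α .] and [B → β .] — both call for a reduction, and with no lookahead the parser cannot choose between them.

Augment with X' → X and build the canonical LR(0) collection (I0 = CLOSURE({[X' → . X]}), then GOTO on every symbol after a dot until no new states appear). It has 16 states:
  I0: { [X → . num B num], [X' → . X] }  — shift
  I1: { [X' → X .] }  — accept
  I2: { [B → . B id X], [B → . T], [B → . X B )], [T → . Y id )], [X → . num B num], [X → num . B num], [Y → . num num], [Y → .] }  — shift, reduce
  I3: { [B → B . id X], [X → num B . num] }  — shift
  I4: { [B → T .] }  — reduce
  I5: { [B → . B id X], [B → . T], [B → . X B )], [B → X . B )], [T → . Y id )], [X → . num B num], [Y → . num num], [Y → .] }  — shift, reduce
  I6: { [T → Y . id )] }  — shift
  I7: { [B → . B id X], [B → . T], [B → . X B )], [T → . Y id )], [X → . num B num], [X → num . B num], [Y → . num num], [Y → .], [Y → num . num] }  — shift, reduce
  I8: { [B → . B id X], [B → . T], [B → . X B )], [T → . Y id )], [X → . num B num], [X → num . B num], [Y → . num num], [Y → .], [Y → num . num], [Y → num num .] }  — shift, 2 reduces
  I9: { [T → Y id . )] }  — shift
  I10: { [T → Y id ) .] }  — reduce
  I11: { [B → B . id X], [B → X B . )] }  — shift
  I12: { [B → X B ) .] }  — reduce
  I13: { [B → B id . X], [X → . num B num] }  — shift
  I14: { [B → B id X .] }  — reduce
  I15: { [X → num B num .] }  — reduce

I8 contains complete items [Y → .], [Y → num num .] — reduce-reduce conflict.

Answer: Yes — I8: [Y → .] vs [Y → num num .]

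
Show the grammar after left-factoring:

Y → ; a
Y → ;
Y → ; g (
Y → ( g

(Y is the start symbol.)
Left-factoring transforms A → αβ₁ | αβ₂ into A → αA' and A' → β₁ | β₂
(α is the longest common prefix among the alternatives). Repeat until
no nonterminal has two alternatives with a common prefix.

Round 1: Y has alternatives sharing prefix ';'. Introduce Y': Y → ; Y'
  Add: Y' → a
  Add: Y' → ε
  Add: Y' → g (

No remaining common prefixes — done.

Resulting grammar:
Y → ; Y'
Y' → a
Y' → ε
Y' → g (
Y → ( g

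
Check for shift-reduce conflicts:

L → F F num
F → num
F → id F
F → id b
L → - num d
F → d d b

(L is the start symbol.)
Augment with L' → L and build the canonical LR(0) collection (I0 = CLOSURE({[L' → . L]}), then GOTO on every symbol after a dot until no new states appear). It has 15 states:
  I0: { [F → . d d b], [F → . id F], [F → . id b], [F → . num], [L → . - num d], [L → . F F num], [L' → . L] }  — shift
  I1: { [L → - . num d] }  — shift
  I2: { [F → . d d b], [F → . id F], [F → . id b], [F → . num], [L → F . F num] }  — shift
  I3: { [L' → L .] }  — accept
  I4: { [F → d . d b] }  — shift
  I5: { [F → . d d b], [F → . id F], [F → . id b], [F → . num], [F → id . F], [F → id . b] }  — shift
  I6: { [F → num .] }  — reduce
  I7: { [F → id F .] }  — reduce
  I8: { [F → id b .] }  — reduce
  I9: { [F → d d . b] }  — shift
  I10: { [F → d d b .] }  — reduce
  I11: { [L → F F . num] }  — shift
  I12: { [L → F F num .] }  — reduce
  I13: { [L → - num . d] }  — shift
  I14: { [L → - num d .] }  — reduce

No state contains both a complete item and a shift item.

Answer: No shift-reduce conflicts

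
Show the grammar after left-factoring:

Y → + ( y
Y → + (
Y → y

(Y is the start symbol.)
Y → + ( Y'
Y' → y
Y' → ε
Y → y

Left-factoring transforms A → αβ₁ | αβ₂ into A → αA' and A' → β₁ | β₂
(α is the longest common prefix among the alternatives). Repeat until
no nonterminal has two alternatives with a common prefix.

Round 1: Y has alternatives sharing prefix '+ ('. Introduce Y': Y → + ( Y'
  Add: Y' → y
  Add: Y' → ε

No remaining common prefixes — done.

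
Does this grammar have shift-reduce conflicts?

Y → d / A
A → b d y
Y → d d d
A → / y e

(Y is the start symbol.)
Augment with Y' → Y and build the canonical LR(0) collection (I0 = CLOSURE({[Y' → . Y]}), then GOTO on every symbol after a dot until no new states appear). It has 13 states:
  I0: { [Y → . d / A], [Y → . d d d], [Y' → . Y] }  — shift
  I1: { [Y' → Y .] }  — accept
  I2: { [Y → d . / A], [Y → d . d d] }  — shift
  I3: { [A → . / y e], [A → . b d y], [Y → d / . A] }  — shift
  I4: { [Y → d d . d] }  — shift
  I5: { [Y → d d d .] }  — reduce
  I6: { [A → / . y e] }  — shift
  I7: { [Y → d / A .] }  — reduce
  I8: { [A → b . d y] }  — shift
  I9: { [A → b d . y] }  — shift
  I10: { [A → b d y .] }  — reduce
  I11: { [A → / y . e] }  — shift
  I12: { [A → / y e .] }  — reduce

No state contains both a complete item and a shift item.

Answer: No shift-reduce conflicts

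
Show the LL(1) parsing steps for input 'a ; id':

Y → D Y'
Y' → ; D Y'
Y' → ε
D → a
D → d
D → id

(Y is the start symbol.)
LL(1) parsing maintains a stack (initially the start symbol over $) and the input. At each step: if the stack top is a terminal, match it against the current input token; if it is a non-terminal N, replace it with the RHS of M[N, lookahead] (the unique production whose predict set contains the lookahead).

Stack is shown with the top on the left.

Stack     Input     Action
--------------------------
Y $       a ; id $  output Y → D Y'
D Y' $    a ; id $  output D → a
a Y' $    a ; id $  match 'a'
Y' $      ; id $    output Y' → ; D Y'
; D Y' $  ; id $    match ';'
D Y' $    id $      output D → id
id Y' $   id $      match 'id'
Y' $      $         output Y' → ε
$         $         accept

The string is accepted.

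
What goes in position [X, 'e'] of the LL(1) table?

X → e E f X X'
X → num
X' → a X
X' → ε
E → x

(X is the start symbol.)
To find M[X, 'e'], we find productions for X where 'e' is in the predict set (PREDICT(N → α) = (FIRST(α) \ {ε}) ∪ (FOLLOW(N) if α ⇒* ε)).

X → e E f X X': PREDICT = { 'e' }
  'e' is in predict set, so this production goes in M[X, 'e']
X → num: PREDICT = { 'num' }

M[X, 'e'] = X → e E f X X'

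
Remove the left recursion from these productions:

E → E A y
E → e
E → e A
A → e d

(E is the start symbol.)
E is directly left-recursive. The standard transformation for
  A → A α₁ | ... | A α_m | β₁ | ... | β_n
is
  A  → β₁ A' | ... | β_n A'
  A' → α₁ A' | ... | α_m A' | ε

E → e becomes E → e E'
E → e A becomes E → e A E'
E → E A y becomes E' → A y E'
Add E' → ε

Productions for other non-terminals are unchanged:
  A → e d

Resulting grammar:
E → e E'
E → e A E'
E' → A y E'
E' → ε
A → e d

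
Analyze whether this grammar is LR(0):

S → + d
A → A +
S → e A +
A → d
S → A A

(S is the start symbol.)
A grammar is LR(0) if no state in the canonical LR(0) collection has:
  - both a shift item (dot before a terminal) and a complete item (shift-reduce conflict), or
  - two or more complete items (reduce-reduce conflict; the accept item [S' → S .] counts as a complete item here).

Augment with S' → S and build the canonical LR(0) collection (I0 = CLOSURE({[S' → . S]}), then GOTO on every symbol after a dot until no new states appear). It has 11 states:
  I0: { [A → . A +], [A → . d], [S → . + d], [S → . A A], [S → . e A +], [S' → . S] }  — shift
  I1: { [S → + . d] }  — shift
  I2: { [A → . A +], [A → . d], [A → A . +], [S → A . A] }  — shift
  I3: { [S' → S .] }  — accept
  I4: { [A → d .] }  — reduce
  I5: { [A → . A +], [A → . d], [S → e . A +] }  — shift
  I6: { [A → A . +], [S → e A . +] }  — shift
  I7: { [A → A + .], [S → e A + .] }  — 2 reduces
  I8: { [A → A + .] }  — reduce
  I9: { [A → A . +], [S → A A .] }  — shift, reduce
  I10: { [S → + d .] }  — reduce

Conflict in state I7:
  Reduce-reduce conflict: [A → A + .] and [S → e A + .]
So the grammar is NOT LR(0).

Answer: No. Reduce-reduce conflict: [A → A + .] and [S → e A + .]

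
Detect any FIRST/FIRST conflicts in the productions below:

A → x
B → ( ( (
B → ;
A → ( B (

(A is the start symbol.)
No FIRST/FIRST conflicts.

Productions for A:
  A → x: FIRST = { 'x' }
  A → ( B (: FIRST = { '(' }
Productions for B:
  B → ( ( (: FIRST = { '(' }
  B → ;: FIRST = { ';' }

All alternatives of each non-terminal have pairwise disjoint FIRST sets.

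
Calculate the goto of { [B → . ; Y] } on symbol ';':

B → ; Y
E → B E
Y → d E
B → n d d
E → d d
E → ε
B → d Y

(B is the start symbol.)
{ [B → ; . Y], [Y → . d E] }

GOTO(I, ';') = CLOSURE({ [A → αX.β] : [A → α.Xβ] ∈ I, X = ';' })

Items with dot before ';', with the dot advanced:
  [B → . ; Y] → [B → ; . Y]
Closure of the advanced items:
  [B → ; . Y] has the dot before Y: add [Y → . d E]

GOTO = { [B → ; . Y], [Y → . d E] }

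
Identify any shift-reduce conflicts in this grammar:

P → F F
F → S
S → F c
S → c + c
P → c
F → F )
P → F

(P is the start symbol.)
Augment with P' → P and build the canonical LR(0) collection (I0 = CLOSURE({[P' → . P]}), then GOTO on every symbol after a dot until no new states appear). It has 11 states:
  I0: { [F → . F )], [F → . S], [P → . F F], [P → . F], [P → . c], [P' → . P], [S → . F c], [S → . c + c] }  — shift
  I1: { [F → . F )], [F → . S], [F → F . )], [P → F . F], [P → F .], [S → . F c], [S → . c + c], [S → F . c] }  — shift, reduce
  I2: { [P' → P .] }  — accept
  I3: { [F → S .] }  — reduce
  I4: { [P → c .], [S → c . + c] }  — shift, reduce
  I5: { [S → c + . c] }  — shift
  I6: { [S → c + c .] }  — reduce
  I7: { [F → F ) .] }  — reduce
  I8: { [F → F . )], [P → F F .], [S → F . c] }  — shift, reduce
  I9: { [S → F c .], [S → c . + c] }  — shift, reduce
  I10: { [S → F c .] }  — reduce

I1 contains reduce item [P → F .] and shift items [F → F . )], [S → F . c], [S → . c + c] — shift-reduce conflict.
I4 contains reduce item [P → c .] and shift item [S → c . + c] — shift-reduce conflict.
I8 contains reduce item [P → F F .] and shift items [F → F . )], [S → F . c] — shift-reduce conflict.
I9 contains reduce item [S → F c .] and shift item [S → c . + c] — shift-reduce conflict.

Answer: Yes — I1: [P → F .] vs [F → F . )]; I4: [P → c .] vs [S → c . + c]; I8: [P → F F .] vs [F → F . )]; I9: [S → F c .] vs [S → c . + c]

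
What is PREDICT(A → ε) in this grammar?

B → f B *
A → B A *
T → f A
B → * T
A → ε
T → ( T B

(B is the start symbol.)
PREDICT(A → ε) = (FIRST(RHS) \ {ε}) ∪ (FOLLOW(A) if ε ∈ FIRST(RHS), i.e. RHS ⇒* ε)
The right-hand side is ε (FIRST(ε) = { ε }), so the predict set is FOLLOW(A) = { $, '*', 'f' }
PREDICT(A → ε) = { $, '*', 'f' }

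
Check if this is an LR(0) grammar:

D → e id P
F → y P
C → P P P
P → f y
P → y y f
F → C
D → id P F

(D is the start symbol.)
A grammar is LR(0) if no state in the canonical LR(0) collection has:
  - both a shift item (dot before a terminal) and a complete item (shift-reduce conflict), or
  - two or more complete items (reduce-reduce conflict; the accept item [D' → D .] counts as a complete item here).

Augment with D' → D and build the canonical LR(0) collection (I0 = CLOSURE({[D' → . D]}), then GOTO on every symbol after a dot until no new states appear). It has 20 states:
  I0: { [D → . e id P], [D → . id P F], [D' → . D] }  — shift
  I1: { [D' → D .] }  — accept
  I2: { [D → e . id P] }  — shift
  I3: { [D → id . P F], [P → . f y], [P → . y y f] }  — shift
  I4: { [C → . P P P], [D → id P . F], [F → . C], [F → . y P], [P → . f y], [P → . y y f] }  — shift
  I5: { [P → f . y] }  — shift
  I6: { [P → y . y f] }  — shift
  I7: { [P → y y . f] }  — shift
  I8: { [P → y y f .] }  — reduce
  I9: { [P → f y .] }  — reduce
  I10: { [F → C .] }  — reduce
  I11: { [D → id P F .] }  — reduce
  I12: { [C → P . P P], [P → . f y], [P → . y y f] }  — shift
  I13: { [F → y . P], [P → . f y], [P → . y y f], [P → y . y f] }  — shift
  I14: { [F → y P .] }  — reduce
  I15: { [P → y . y f], [P → y y . f] }  — shift
  I16: { [C → P P . P], [P → . f y], [P → . y y f] }  — shift
  I17: { [C → P P P .] }  — reduce
  I18: { [D → e id . P], [P → . f y], [P → . y y f] }  — shift
  I19: { [D → e id P .] }  — reduce

Every state is either a pure shift/goto state or contains exactly one complete item and nothing to shift — no conflicts. The grammar is LR(0).

Answer: Yes, the grammar is LR(0)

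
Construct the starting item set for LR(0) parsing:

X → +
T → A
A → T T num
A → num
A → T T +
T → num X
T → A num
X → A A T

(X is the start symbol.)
First, augment the grammar with X' → X
I₀ = CLOSURE({ [X' → . X] }):
  [X' → . X] has the dot before X: add [X → . +], [X → . A A T]
  [X → . A A T] has the dot before A: add [A → . T T num], [A → . num], [A → . T T +]
  [A → . T T num] has the dot before T: add [T → . A], [T → . num X], [T → . A num]
No further items can be added.

I₀ = { [A → . T T +], [A → . T T num], [A → . num], [T → . A num], [T → . A], [T → . num X], [X → . +], [X → . A A T], [X' → . X] }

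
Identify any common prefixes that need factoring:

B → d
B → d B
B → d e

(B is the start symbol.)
Left-factoring is needed when two productions for the same non-terminal
share a common prefix on the right-hand side.

Productions for B:
  B → d
  B → d B
  B → d e

Found common prefix 'd' in productions for B

Answer: Yes, B has productions with common prefix 'd'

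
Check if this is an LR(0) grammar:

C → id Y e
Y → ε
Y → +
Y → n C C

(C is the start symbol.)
Augment with C' → C and build the canonical LR(0) collection (I0 = CLOSURE({[C' → . C]}), then GOTO on every symbol after a dot until no new states appear). It has 9 states:
  I0: { [C → . id Y e], [C' → . C] }  — shift
  I1: { [C' → C .] }  — accept
  I2: { [C → id . Y e], [Y → . +], [Y → . n C C], [Y → .] }  — shift, reduce
  I3: { [Y → + .] }  — reduce
  I4: { [C → id Y . e] }  — shift
  I5: { [C → . id Y e], [Y → n . C C] }  — shift
  I6: { [C → . id Y e], [Y → n C . C] }  — shift
  I7: { [Y → n C C .] }  — reduce
  I8: { [C → id Y e .] }  — reduce

Conflict in state I2:
  Shift-reduce conflict between [Y → .] and [Y → . +]
So the grammar is NOT LR(0).

Answer: No. Shift-reduce conflict between [Y → .] and [Y → . +]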